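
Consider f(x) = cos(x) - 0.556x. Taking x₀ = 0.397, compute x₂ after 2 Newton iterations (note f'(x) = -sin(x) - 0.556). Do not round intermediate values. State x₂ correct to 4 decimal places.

x_0 = 0.397000: f = 0.701493, f' = -0.942653 → x_1 = 0.397000 - (0.701493)/(-0.942653) = 1.141169
x_1 = 1.141169: f = -0.217957, f' = -1.465121 → x_2 = 1.141169 - (-0.217957)/(-1.465121) = 0.992405

0.9924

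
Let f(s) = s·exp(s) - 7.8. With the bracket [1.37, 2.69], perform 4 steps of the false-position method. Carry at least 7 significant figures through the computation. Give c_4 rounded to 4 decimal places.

False-position update: c = (a·f(b) − b·f(a))/(f(b) − f(a)); replace the endpoint whose sign matches f(c).
f(1.370000) = -2.408570, f(2.690000) = 31.828208
step 1: c = 1.462862, f(c) = -1.482917 < 0 → new bracket [1.462862, 2.690000]
step 2: c = 1.517491, f(c) = -0.879074 < 0 → new bracket [1.517491, 2.690000]
step 3: c = 1.549005, f(c) = -0.509171 < 0 → new bracket [1.549005, 2.690000]
step 4: c = 1.566970, f(c) = -0.290910 < 0 → new bracket [1.566970, 2.690000]

1.5670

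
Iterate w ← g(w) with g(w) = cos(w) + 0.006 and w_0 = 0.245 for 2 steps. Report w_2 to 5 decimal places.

0.56623

w_1 = g(0.245000) = 0.976137
w_2 = g(0.976137) = 0.566226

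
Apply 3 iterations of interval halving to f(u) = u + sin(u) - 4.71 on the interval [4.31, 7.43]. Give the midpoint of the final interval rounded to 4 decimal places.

5.2850

f(4.310000) = -1.320128, f(7.430000) = 3.631458 (opposite signs)
step 1: m = 5.870000, f(m) = 0.758471 > 0 → root in [4.310000, 5.870000]
step 2: m = 5.090000, f(m) = -0.549548 < 0 → root in [5.090000, 5.870000]
step 3: m = 5.480000, f(m) = 0.050428 > 0 → root in [5.090000, 5.480000]
Midpoint of [5.090000, 5.480000] = 5.285000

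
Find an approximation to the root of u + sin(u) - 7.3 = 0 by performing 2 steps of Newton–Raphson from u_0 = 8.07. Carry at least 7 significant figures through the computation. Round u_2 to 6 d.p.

6.830866

Newton update: u ← u − f(u)/f'(u).
f'(u) = 1 + cos(u)
u_0 = 8.070000: f = 1.746759, f' = 0.785658 → u_1 = 8.070000 - (1.746759)/(0.785658) = 5.846693
u_1 = 5.846693: f = -1.876071, f' = 1.906240 → u_2 = 5.846693 - (-1.876071)/(1.906240) = 6.830866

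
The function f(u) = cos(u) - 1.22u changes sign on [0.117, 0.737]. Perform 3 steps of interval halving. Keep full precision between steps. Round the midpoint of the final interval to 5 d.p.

f(0.117000) = 0.850423, f(0.737000) = -0.158652 (opposite signs)
step 1: m = 0.427000, f(m) = 0.389272 > 0 → root in [0.427000, 0.737000]
step 2: m = 0.582000, f(m) = 0.125325 > 0 → root in [0.582000, 0.737000]
step 3: m = 0.659500, f(m) = -0.014291 < 0 → root in [0.582000, 0.659500]
Midpoint of [0.582000, 0.659500] = 0.620750

0.62075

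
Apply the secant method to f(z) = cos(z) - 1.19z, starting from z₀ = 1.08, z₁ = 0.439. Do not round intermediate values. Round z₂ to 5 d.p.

0.64404

f(z_0) = -0.813872, f(z_1) = 0.382767
z_2 = 0.439000 - (0.382767)·(0.439000 - 1.080000)/(0.382767 - (-0.813872)) = 0.644036; f(z_2) = 0.033277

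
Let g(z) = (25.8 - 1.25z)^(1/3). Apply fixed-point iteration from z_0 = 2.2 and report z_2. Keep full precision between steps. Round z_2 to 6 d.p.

z_1 = g(2.200000) = 2.845926
z_2 = g(2.845926) = 2.812301

2.812301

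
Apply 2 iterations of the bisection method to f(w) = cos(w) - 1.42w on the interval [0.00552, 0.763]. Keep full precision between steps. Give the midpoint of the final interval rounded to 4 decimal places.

0.6683

f(0.005520) = 0.992146, f(0.763000) = -0.360694 (opposite signs)
step 1: m = 0.384260, f(m) = 0.381427 > 0 → root in [0.384260, 0.763000]
step 2: m = 0.573630, f(m) = 0.025382 > 0 → root in [0.573630, 0.763000]
Midpoint of [0.573630, 0.763000] = 0.668315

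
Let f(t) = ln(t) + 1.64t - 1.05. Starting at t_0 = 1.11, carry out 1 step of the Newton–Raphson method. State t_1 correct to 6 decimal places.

f'(t) = 1/t + 1.64
t_0 = 1.110000: f = 0.874760, f' = 2.540901 → t_1 = 1.110000 - (0.874760)/(2.540901) = 0.765728

0.765728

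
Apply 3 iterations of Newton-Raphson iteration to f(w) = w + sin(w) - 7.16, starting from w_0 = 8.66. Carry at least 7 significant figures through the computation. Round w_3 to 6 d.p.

13.093326

f'(w) = 1 + cos(w)
w_0 = 8.660000: f = 2.192377, f' = 0.278464 → w_1 = 8.660000 - (2.192377)/(0.278464) = 0.786890
w_1 = 0.786890: f = -5.664949, f' = 1.706051 → w_2 = 0.786890 - (-5.664949)/(1.706051) = 4.107394
w_2 = 4.107394: f = -3.875111, f' = 0.431242 → w_3 = 4.107394 - (-3.875111)/(0.431242) = 13.093326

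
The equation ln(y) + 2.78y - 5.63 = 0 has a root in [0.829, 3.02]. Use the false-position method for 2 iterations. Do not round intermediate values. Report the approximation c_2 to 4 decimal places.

1.8155

f(0.829000) = -3.512915, f(3.020000) = 3.870857
step 1: c = 1.871394, f(c) = 0.199158 > 0 → new bracket [0.829000, 1.871394]
step 2: c = 1.815468, f(c) = 0.013344 > 0 → new bracket [0.829000, 1.815468]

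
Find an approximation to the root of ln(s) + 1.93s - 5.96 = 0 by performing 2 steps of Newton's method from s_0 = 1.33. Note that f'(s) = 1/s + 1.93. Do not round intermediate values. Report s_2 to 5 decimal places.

2.59379

s_0 = 1.330000: f = -3.107921, f' = 2.681880 → s_1 = 1.330000 - (-3.107921)/(2.681880) = 2.488859
s_1 = 2.488859: f = -0.244677, f' = 2.331791 → s_2 = 2.488859 - (-0.244677)/(2.331791) = 2.593790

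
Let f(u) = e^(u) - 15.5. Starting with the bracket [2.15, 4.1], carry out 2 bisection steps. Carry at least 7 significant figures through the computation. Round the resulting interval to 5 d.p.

f(2.150000) = -6.915142, f(4.100000) = 44.840288 (opposite signs)
step 1: m = 3.125000, f(m) = 7.259895 > 0 → root in [2.150000, 3.125000]
step 2: m = 2.637500, f(m) = -1.521786 < 0 → root in [2.637500, 3.125000]

[2.63750, 3.12500]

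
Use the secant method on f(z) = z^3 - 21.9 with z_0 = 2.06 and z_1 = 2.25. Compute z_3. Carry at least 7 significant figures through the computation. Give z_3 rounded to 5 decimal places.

2.75419

f(z_0) = -13.158184, f(z_1) = -10.509375
z_2 = 2.250000 - (-10.509375)·(2.250000 - 2.060000)/(-10.509375 - (-13.158184)) = 3.003841; f(z_2) = 5.203844
z_3 = 3.003841 - (5.203844)·(3.003841 - 2.250000)/(5.203844 - (-10.509375)) = 2.754187; f(z_3) = -1.007990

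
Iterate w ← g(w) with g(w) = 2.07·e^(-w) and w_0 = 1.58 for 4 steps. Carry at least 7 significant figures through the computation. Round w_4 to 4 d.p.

1.2113

w_1 = g(1.580000) = 0.426368
w_2 = g(0.426368) = 1.351453
w_3 = g(1.351453) = 0.535848
w_4 = g(0.535848) = 1.211307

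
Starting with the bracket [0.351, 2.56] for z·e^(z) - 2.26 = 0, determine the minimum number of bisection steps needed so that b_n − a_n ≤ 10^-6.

22

Initial width b − a = 2.56 − 0.351 = 2.209000.
After n steps the width is (b−a)/2^n; need (b−a)/2^n ≤ 10^-6.
So n ≥ log₂(2.209000/10^-6) = log₂(2209000.0000) ≈ 21.0750.
Hence n = 22.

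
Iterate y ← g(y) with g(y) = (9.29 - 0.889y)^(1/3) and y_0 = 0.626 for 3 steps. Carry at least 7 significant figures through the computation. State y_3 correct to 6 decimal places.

1.962034

y_1 = g(0.626000) = 2.059345
y_2 = g(2.059345) = 1.953882
y_3 = g(1.953882) = 1.962034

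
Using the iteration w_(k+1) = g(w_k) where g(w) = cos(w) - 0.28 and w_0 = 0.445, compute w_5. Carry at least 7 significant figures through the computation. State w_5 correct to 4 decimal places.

0.5696

w_1 = g(0.445000) = 0.622611
w_2 = g(0.622611) = 0.532359
w_3 = g(0.532359) = 0.581612
w_4 = g(0.581612) = 0.555578
w_5 = g(0.555578) = 0.569596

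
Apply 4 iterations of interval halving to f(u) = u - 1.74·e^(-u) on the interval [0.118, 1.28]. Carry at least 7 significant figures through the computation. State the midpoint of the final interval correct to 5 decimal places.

0.80794

f(0.118000) = -1.428331, f(1.280000) = 0.796215 (opposite signs)
step 1: m = 0.699000, f(m) = -0.165923 < 0 → root in [0.699000, 1.280000]
step 2: m = 0.989500, f(m) = 0.342633 > 0 → root in [0.699000, 0.989500]
step 3: m = 0.844250, f(m) = 0.096259 > 0 → root in [0.699000, 0.844250]
step 4: m = 0.771625, f(m) = -0.032710 < 0 → root in [0.771625, 0.844250]
Midpoint of [0.771625, 0.844250] = 0.807937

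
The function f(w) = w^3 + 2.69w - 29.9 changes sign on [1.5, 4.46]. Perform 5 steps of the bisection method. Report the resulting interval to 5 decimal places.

[2.79500, 2.88750]

f(1.500000) = -22.490000, f(4.460000) = 70.813936 (opposite signs)
step 1: m = 2.980000, f(m) = 4.579792 > 0 → root in [1.500000, 2.980000]
step 2: m = 2.240000, f(m) = -12.634976 < 0 → root in [2.240000, 2.980000]
step 3: m = 2.610000, f(m) = -5.099519 < 0 → root in [2.610000, 2.980000]
step 4: m = 2.795000, f(m) = -0.546840 < 0 → root in [2.795000, 2.980000]
step 5: m = 2.887500, f(m) = 1.942357 > 0 → root in [2.795000, 2.887500]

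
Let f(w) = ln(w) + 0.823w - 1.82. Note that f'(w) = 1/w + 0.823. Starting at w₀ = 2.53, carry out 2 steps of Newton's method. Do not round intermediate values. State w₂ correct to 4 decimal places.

w_0 = 2.530000: f = 1.190409, f' = 1.218257 → w_1 = 2.530000 - (1.190409)/(1.218257) = 1.552859
w_1 = 1.552859: f = -0.101900, f' = 1.466974 → w_2 = 1.552859 - (-0.101900)/(1.466974) = 1.622321

1.6223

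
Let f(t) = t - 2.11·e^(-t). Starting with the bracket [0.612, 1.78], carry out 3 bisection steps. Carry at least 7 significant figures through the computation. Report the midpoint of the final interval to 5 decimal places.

0.83100

f(0.612000) = -0.532180, f(1.780000) = 1.424174 (opposite signs)
step 1: m = 1.196000, f(m) = 0.557933 > 0 → root in [0.612000, 1.196000]
step 2: m = 0.904000, f(m) = 0.049563 > 0 → root in [0.612000, 0.904000]
step 3: m = 0.758000, f(m) = -0.230752 < 0 → root in [0.758000, 0.904000]
Midpoint of [0.758000, 0.904000] = 0.831000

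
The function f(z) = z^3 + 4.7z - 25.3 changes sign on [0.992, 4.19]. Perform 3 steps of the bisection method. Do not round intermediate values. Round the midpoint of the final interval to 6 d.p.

f(0.992000) = -19.661409, f(4.190000) = 67.953059 (opposite signs)
step 1: m = 2.591000, f(m) = 4.271811 > 0 → root in [0.992000, 2.591000]
step 2: m = 1.791500, f(m) = -11.130180 < 0 → root in [1.791500, 2.591000]
step 3: m = 2.191250, f(m) = -4.479670 < 0 → root in [2.191250, 2.591000]
Midpoint of [2.191250, 2.591000] = 2.391125

2.391125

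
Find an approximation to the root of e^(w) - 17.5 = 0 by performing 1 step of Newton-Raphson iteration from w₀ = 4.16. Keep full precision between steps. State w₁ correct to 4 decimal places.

3.4331

f'(w) = e^(w)
w_0 = 4.160000: f = 46.571523, f' = 64.071523 → w_1 = 4.160000 - (46.571523)/(64.071523) = 3.433132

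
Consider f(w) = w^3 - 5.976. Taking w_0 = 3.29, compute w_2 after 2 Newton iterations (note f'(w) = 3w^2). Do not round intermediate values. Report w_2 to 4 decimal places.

Newton update: w ← w − f(w)/f'(w).
w_0 = 3.290000: f = 29.635289, f' = 32.472300 → w_1 = 3.290000 - (29.635289)/(32.472300) = 2.377367
w_1 = 2.377367: f = 7.460580, f' = 16.955623 → w_2 = 2.377367 - (7.460580)/(16.955623) = 1.937361

1.9374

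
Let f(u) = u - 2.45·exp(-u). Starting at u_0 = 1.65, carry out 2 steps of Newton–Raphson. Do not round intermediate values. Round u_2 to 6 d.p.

f'(u) = 1 + 2.45·exp(-u)
u_0 = 1.650000: f = 1.179478, f' = 1.470522 → u_1 = 1.650000 - (1.179478)/(1.470522) = 0.847919
u_1 = 0.847919: f = -0.201429, f' = 2.049348 → u_2 = 0.847919 - (-0.201429)/(2.049348) = 0.946208

0.946208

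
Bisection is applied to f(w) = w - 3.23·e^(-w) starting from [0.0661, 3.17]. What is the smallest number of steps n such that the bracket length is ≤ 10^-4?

15

Initial width b − a = 3.17 − 0.0661 = 3.103900.
After n steps the width is (b−a)/2^n; need (b−a)/2^n ≤ 10^-4.
So n ≥ log₂(3.103900/10^-4) = log₂(31039.0000) ≈ 14.9218.
Hence n = 15.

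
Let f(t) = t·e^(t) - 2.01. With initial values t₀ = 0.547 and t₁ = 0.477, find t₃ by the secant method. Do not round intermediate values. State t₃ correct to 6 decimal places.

0.819221

f(t_0) = -1.064751, f(t_1) = -1.241442
t_2 = 0.477000 - (-1.241442)·(0.477000 - 0.547000)/(-1.241442 - (-1.064751)) = 0.968824; f(t_2) = 0.542701
t_3 = 0.968824 - (0.542701)·(0.968824 - 0.477000)/(0.542701 - (-1.241442)) = 0.819221; f(t_3) = -0.151407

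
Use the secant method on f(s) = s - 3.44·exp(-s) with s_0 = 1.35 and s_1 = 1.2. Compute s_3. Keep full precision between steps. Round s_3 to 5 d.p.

Secant update: s_(k+1) = s_k − f(s_k)·(s_k − s_(k-1))/(f(s_k) − f(s_(k-1))).
f(s_0) = 0.458214, f(s_1) = 0.163892
s_2 = 1.200000 - (0.163892)·(1.200000 - 1.350000)/(0.163892 - (0.458214)) = 1.116473; f(s_2) = -0.009895
s_3 = 1.116473 - (-0.009895)·(1.116473 - 1.200000)/(-0.009895 - (0.163892)) = 1.121229; f(s_3) = 0.000205

1.12123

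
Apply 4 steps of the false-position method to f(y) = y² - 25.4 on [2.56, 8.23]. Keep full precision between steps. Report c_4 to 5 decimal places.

5.02887

f(2.560000) = -18.846400, f(8.230000) = 42.332900
step 1: c = 4.306654, f(c) = -6.852729 < 0 → new bracket [4.306654, 8.230000]
step 2: c = 4.853270, f(c) = -1.845773 < 0 → new bracket [4.853270, 8.230000]
step 3: c = 4.994349, f(c) = -0.456482 < 0 → new bracket [4.994349, 8.230000]
step 4: c = 5.028867, f(c) = -0.110498 < 0 → new bracket [5.028867, 8.230000]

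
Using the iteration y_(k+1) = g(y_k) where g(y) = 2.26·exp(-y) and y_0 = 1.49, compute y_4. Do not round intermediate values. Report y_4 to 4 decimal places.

1.2638

y_1 = g(1.490000) = 0.509342
y_2 = g(0.509342) = 1.358013
y_3 = g(1.358013) = 0.581207
y_4 = g(0.581207) = 1.263844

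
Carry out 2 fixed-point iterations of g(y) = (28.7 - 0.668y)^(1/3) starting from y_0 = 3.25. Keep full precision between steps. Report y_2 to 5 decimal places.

2.98914

y_1 = g(3.250000) = 2.982453
y_2 = g(2.982453) = 2.989136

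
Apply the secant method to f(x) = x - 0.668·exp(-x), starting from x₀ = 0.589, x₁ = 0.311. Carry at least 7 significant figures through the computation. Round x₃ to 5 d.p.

f(x_0) = 0.218339, f(x_1) = -0.178453
x_2 = 0.311000 - (-0.178453)·(0.311000 - 0.589000)/(-0.178453 - (0.218339)) = 0.436028; f(x_2) = 0.004099
x_3 = 0.436028 - (0.004099)·(0.436028 - 0.311000)/(0.004099 - (-0.178453)) = 0.433220; f(x_3) = 0.000077

0.43322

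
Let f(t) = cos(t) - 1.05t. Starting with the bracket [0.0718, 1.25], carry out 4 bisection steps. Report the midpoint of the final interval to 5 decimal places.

0.69772

f(0.071800) = 0.922033, f(1.250000) = -0.997178 (opposite signs)
step 1: m = 0.660900, f(m) = 0.095495 > 0 → root in [0.660900, 1.250000]
step 2: m = 0.955450, f(m) = -0.425981 < 0 → root in [0.660900, 0.955450]
step 3: m = 0.808175, f(m) = -0.157765 < 0 → root in [0.660900, 0.808175]
step 4: m = 0.734538, f(m) = -0.029124 < 0 → root in [0.660900, 0.734538]
Midpoint of [0.660900, 0.734538] = 0.697719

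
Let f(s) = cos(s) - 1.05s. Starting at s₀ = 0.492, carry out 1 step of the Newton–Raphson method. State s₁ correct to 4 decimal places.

0.7316

Newton update: s ← s − f(s)/f'(s).
f'(s) = -sin(s) - 1.05
s_0 = 0.492000: f = 0.364790, f' = -1.522390 → s_1 = 0.492000 - (0.364790)/(-1.522390) = 0.731617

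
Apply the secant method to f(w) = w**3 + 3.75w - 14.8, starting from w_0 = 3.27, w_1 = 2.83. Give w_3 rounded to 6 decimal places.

f(w_0) = 32.428283, f(w_1) = 18.477687
w_2 = 2.830000 - (18.477687)·(2.830000 - 3.270000)/(18.477687 - (32.428283)) = 2.247216; f(w_2) = 4.975458
w_3 = 2.247216 - (4.975458)·(2.247216 - 2.830000)/(4.975458 - (18.477687)) = 2.032465; f(w_3) = 1.217685

2.032465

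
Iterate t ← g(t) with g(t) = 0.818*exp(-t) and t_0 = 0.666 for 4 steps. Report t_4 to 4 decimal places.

t_1 = g(0.666000) = 0.420255
t_2 = g(0.420255) = 0.537327
t_3 = g(0.537327) = 0.477964
t_4 = g(0.477964) = 0.507196

0.5072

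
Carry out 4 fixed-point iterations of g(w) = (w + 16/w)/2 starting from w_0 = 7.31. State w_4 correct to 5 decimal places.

4.00000

w_1 = g(7.310000) = 4.749391
w_2 = g(4.749391) = 4.059122
w_3 = g(4.059122) = 4.000431
w_4 = g(4.000431) = 4.000000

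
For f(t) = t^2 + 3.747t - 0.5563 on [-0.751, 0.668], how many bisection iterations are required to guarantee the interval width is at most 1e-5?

Initial width b − a = 0.668 − -0.751 = 1.419000.
After n steps the width is (b−a)/2^n; need (b−a)/2^n ≤ 1e-5.
So n ≥ log₂(1.419000/1e-5) = log₂(141900.0000) ≈ 17.1145.
Hence n = 18.

18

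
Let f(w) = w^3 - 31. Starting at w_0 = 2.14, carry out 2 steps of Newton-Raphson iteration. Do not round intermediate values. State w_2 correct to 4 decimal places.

3.2171

Newton update: w ← w − f(w)/f'(w).
f'(w) = 3w^2
w_0 = 2.140000: f = -21.199656, f' = 13.738800 → w_1 = 2.140000 - (-21.199656)/(13.738800) = 3.683050
w_1 = 3.683050: f = 18.960050, f' = 40.694573 → w_2 = 3.683050 - (18.960050)/(40.694573) = 3.217139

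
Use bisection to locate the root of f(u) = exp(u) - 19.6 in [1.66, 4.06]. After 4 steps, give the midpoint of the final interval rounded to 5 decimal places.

f(1.660000) = -14.340689, f(4.060000) = 38.374311 (opposite signs)
step 1: m = 2.860000, f(m) = -2.138473 < 0 → root in [2.860000, 4.060000]
step 2: m = 3.460000, f(m) = 12.216977 > 0 → root in [2.860000, 3.460000]
step 3: m = 3.160000, f(m) = 3.970596 > 0 → root in [2.860000, 3.160000]
step 4: m = 3.010000, f(m) = 0.687400 > 0 → root in [2.860000, 3.010000]
Midpoint of [2.860000, 3.010000] = 2.935000

2.93500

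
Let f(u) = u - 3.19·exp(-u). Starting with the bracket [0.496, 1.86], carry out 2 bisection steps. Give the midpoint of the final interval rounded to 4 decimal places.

1.0075

f(0.496000) = -1.446588, f(1.860000) = 1.363404 (opposite signs)
step 1: m = 1.178000, f(m) = 0.195818 > 0 → root in [0.496000, 1.178000]
step 2: m = 0.837000, f(m) = -0.544294 < 0 → root in [0.837000, 1.178000]
Midpoint of [0.837000, 1.178000] = 1.007500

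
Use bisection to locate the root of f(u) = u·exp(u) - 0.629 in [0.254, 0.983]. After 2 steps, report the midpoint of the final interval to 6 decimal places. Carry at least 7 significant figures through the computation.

0.345125

f(0.254000) = -0.301550, f(0.983000) = 1.998030 (opposite signs)
step 1: m = 0.618500, f(m) = 0.519024 > 0 → root in [0.254000, 0.618500]
step 2: m = 0.436250, f(m) = 0.045833 > 0 → root in [0.254000, 0.436250]
Midpoint of [0.254000, 0.436250] = 0.345125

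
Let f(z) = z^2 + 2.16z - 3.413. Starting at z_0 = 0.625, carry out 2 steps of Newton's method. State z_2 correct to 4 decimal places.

1.0607

Newton update: z ← z − f(z)/f'(z).
f'(z) = 2z + 2.16
z_0 = 0.625000: f = -1.672375, f' = 3.410000 → z_1 = 0.625000 - (-1.672375)/(3.410000) = 1.115433
z_1 = 1.115433: f = 0.240524, f' = 4.390865 → z_2 = 1.115433 - (0.240524)/(4.390865) = 1.060654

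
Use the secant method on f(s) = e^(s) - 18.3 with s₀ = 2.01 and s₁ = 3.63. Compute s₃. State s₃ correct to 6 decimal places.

2.802115

f(s_0) = -10.836683, f(s_1) = 19.412817
s_2 = 3.630000 - (19.412817)·(3.630000 - 2.010000)/(19.412817 - (-10.836683)) = 2.590354; f(s_2) = -4.965505
s_3 = 2.590354 - (-4.965505)·(2.590354 - 3.630000)/(-4.965505 - (19.412817)) = 2.802115; f(s_3) = -1.820539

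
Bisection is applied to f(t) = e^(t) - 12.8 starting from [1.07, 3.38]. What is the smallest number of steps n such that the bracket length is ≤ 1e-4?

15

Initial width b − a = 3.38 − 1.07 = 2.310000.
After n steps the width is (b−a)/2^n; need (b−a)/2^n ≤ 1e-4.
So n ≥ log₂(2.310000/1e-4) = log₂(23100.0000) ≈ 14.4956.
Hence n = 15.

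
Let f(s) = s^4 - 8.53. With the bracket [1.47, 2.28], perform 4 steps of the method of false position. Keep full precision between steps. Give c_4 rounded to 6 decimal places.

1.703100

f(1.470000) = -3.860511, f(2.280000) = 18.493363
step 1: c = 1.609887, f(c) = -1.812905 < 0 → new bracket [1.609887, 2.280000]
step 2: c = 1.669713, f(c) = -0.757376 < 0 → new bracket [1.669713, 2.280000]
step 3: c = 1.693724, f(c) = -0.300561 < 0 → new bracket [1.693724, 2.280000]
step 4: c = 1.703100, f(c) = -0.116819 < 0 → new bracket [1.703100, 2.280000]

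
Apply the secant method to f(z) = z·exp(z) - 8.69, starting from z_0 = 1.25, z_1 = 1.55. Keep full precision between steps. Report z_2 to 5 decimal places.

1.69156

f(z_0) = -4.327071, f(z_1) = -1.387221
z_2 = 1.550000 - (-1.387221)·(1.550000 - 1.250000)/(-1.387221 - (-4.327071)) = 1.691560; f(z_2) = 0.491695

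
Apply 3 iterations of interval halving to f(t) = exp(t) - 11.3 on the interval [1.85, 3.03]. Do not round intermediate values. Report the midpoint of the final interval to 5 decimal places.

f(1.850000) = -4.940180, f(3.030000) = 9.397233 (opposite signs)
step 1: m = 2.440000, f(m) = 0.173041 > 0 → root in [1.850000, 2.440000]
step 2: m = 2.145000, f(m) = -2.757959 < 0 → root in [2.145000, 2.440000]
step 3: m = 2.292500, f(m) = -1.400344 < 0 → root in [2.292500, 2.440000]
Midpoint of [2.292500, 2.440000] = 2.366250

2.36625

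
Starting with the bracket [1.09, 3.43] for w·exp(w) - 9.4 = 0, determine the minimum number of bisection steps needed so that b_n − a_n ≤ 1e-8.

Initial width b − a = 3.43 − 1.09 = 2.340000.
After n steps the width is (b−a)/2^n; need (b−a)/2^n ≤ 1e-8.
So n ≥ log₂(2.340000/1e-8) = log₂(234000000.0000) ≈ 27.8019.
Hence n = 28.

28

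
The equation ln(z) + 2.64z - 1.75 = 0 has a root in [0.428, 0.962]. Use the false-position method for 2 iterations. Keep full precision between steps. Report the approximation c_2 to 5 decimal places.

0.76615

f(0.428000) = -1.468712, f(0.962000) = 0.750939
step 1: c = 0.781340, f(c) = 0.065994 > 0 → new bracket [0.428000, 0.781340]
step 2: c = 0.766146, f(c) = 0.006244 > 0 → new bracket [0.428000, 0.766146]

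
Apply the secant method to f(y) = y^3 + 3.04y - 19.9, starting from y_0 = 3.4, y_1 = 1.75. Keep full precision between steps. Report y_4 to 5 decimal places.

2.33492

Secant update: y_(k+1) = y_k − f(y_k)·(y_k − y_(k-1))/(f(y_k) − f(y_(k-1))).
f(y_0) = 29.740000, f(y_1) = -9.220625
y_2 = 1.750000 - (-9.220625)·(1.750000 - 3.400000)/(-9.220625 - (29.740000)) = 2.140498; f(y_2) = -3.585705
y_3 = 2.140498 - (-3.585705)·(2.140498 - 1.750000)/(-3.585705 - (-9.220625)) = 2.388985; f(y_3) = 0.997057
y_4 = 2.388985 - (0.997057)·(2.388985 - 2.140498)/(0.997057 - (-3.585705)) = 2.334923; f(y_4) = -0.072153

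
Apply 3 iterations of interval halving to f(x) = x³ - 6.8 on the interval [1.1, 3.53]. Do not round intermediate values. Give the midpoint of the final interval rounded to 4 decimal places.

1.8594

f(1.100000) = -5.469000, f(3.530000) = 37.186977 (opposite signs)
step 1: m = 2.315000, f(m) = 5.606606 > 0 → root in [1.100000, 2.315000]
step 2: m = 1.707500, f(m) = -1.821688 < 0 → root in [1.707500, 2.315000]
step 3: m = 2.011250, f(m) = 1.335761 > 0 → root in [1.707500, 2.011250]
Midpoint of [1.707500, 2.011250] = 1.859375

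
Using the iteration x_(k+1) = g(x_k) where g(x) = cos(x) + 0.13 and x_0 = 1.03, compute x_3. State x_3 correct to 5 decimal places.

x_1 = g(1.030000) = 0.644819
x_2 = g(0.644819) = 0.929209
x_3 = g(0.929209) = 0.728468

0.72847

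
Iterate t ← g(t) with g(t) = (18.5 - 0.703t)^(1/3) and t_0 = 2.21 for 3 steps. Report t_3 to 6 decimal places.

t_1 = g(2.210000) = 2.568575
t_2 = g(2.568575) = 2.555775
t_3 = g(2.555775) = 2.556234

2.556234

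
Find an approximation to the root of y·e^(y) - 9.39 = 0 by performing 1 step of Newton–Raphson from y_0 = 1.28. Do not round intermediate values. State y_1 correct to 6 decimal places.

f'(y) = (y + 1)·e^(y)
y_0 = 1.280000: f = -4.786301, f' = 8.200339 → y_1 = 1.280000 - (-4.786301)/(8.200339) = 1.863671

1.863671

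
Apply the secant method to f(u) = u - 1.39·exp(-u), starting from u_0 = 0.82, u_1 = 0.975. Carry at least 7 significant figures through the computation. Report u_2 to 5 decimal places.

0.68740

f(u_0) = 0.207800, f(u_1) = 0.450703
u_2 = 0.975000 - (0.450703)·(0.975000 - 0.820000)/(0.450703 - (0.207800)) = 0.687400; f(u_2) = -0.011607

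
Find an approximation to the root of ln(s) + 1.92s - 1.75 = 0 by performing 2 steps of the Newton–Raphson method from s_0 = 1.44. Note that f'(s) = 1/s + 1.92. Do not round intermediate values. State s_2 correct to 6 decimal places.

0.942197

s_0 = 1.440000: f = 1.379443, f' = 2.614444 → s_1 = 1.440000 - (1.379443)/(2.614444) = 0.912376
s_1 = 0.912376: f = -0.089941, f' = 3.016039 → s_2 = 0.912376 - (-0.089941)/(3.016039) = 0.942197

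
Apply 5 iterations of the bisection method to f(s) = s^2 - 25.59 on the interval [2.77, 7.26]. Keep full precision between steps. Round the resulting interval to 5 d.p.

f(2.770000) = -17.917100, f(7.260000) = 27.117600 (opposite signs)
step 1: m = 5.015000, f(m) = -0.439775 < 0 → root in [5.015000, 7.260000]
step 2: m = 6.137500, f(m) = 12.078906 > 0 → root in [5.015000, 6.137500]
step 3: m = 5.576250, f(m) = 5.504564 > 0 → root in [5.015000, 5.576250]
step 4: m = 5.295625, f(m) = 2.453644 > 0 → root in [5.015000, 5.295625]
step 5: m = 5.155312, f(m) = 0.987247 > 0 → root in [5.015000, 5.155312]

[5.01500, 5.15531]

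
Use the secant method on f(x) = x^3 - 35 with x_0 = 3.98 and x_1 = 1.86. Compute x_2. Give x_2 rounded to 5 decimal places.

2.92974

f(x_0) = 28.044792, f(x_1) = -28.565144
x_2 = 1.860000 - (-28.565144)·(1.860000 - 3.980000)/(-28.565144 - (28.044792)) = 2.929743; f(x_2) = -9.852851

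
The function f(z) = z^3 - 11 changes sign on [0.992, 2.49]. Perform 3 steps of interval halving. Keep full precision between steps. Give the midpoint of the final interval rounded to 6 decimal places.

2.209125

f(0.992000) = -10.023809, f(2.490000) = 4.438249 (opposite signs)
step 1: m = 1.741000, f(m) = -5.722888 < 0 → root in [1.741000, 2.490000]
step 2: m = 2.115500, f(m) = -1.532418 < 0 → root in [2.115500, 2.490000]
step 3: m = 2.302750, f(m) = 1.210695 > 0 → root in [2.115500, 2.302750]
Midpoint of [2.115500, 2.302750] = 2.209125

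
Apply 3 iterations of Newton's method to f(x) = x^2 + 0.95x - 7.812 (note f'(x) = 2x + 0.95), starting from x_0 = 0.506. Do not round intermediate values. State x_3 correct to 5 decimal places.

x_0 = 0.506000: f = -7.075264, f' = 1.962000 → x_1 = 0.506000 - (-7.075264)/(1.962000) = 4.112149
x_1 = 4.112149: f = 13.004309, f' = 9.174298 → x_2 = 4.112149 - (13.004309)/(9.174298) = 2.694677
x_2 = 2.694677: f = 2.009227, f' = 6.339354 → x_3 = 2.694677 - (2.009227)/(6.339354) = 2.377732

2.37773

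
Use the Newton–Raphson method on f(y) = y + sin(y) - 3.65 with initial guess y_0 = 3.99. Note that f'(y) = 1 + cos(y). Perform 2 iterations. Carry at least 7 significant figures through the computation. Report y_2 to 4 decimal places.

y_0 = 3.990000: f = -0.410228, f' = 0.338821 → y_1 = 3.990000 - (-0.410228)/(0.338821) = 5.200752
y_1 = 5.200752: f = 0.667650, f' = 1.469181 → y_2 = 5.200752 - (0.667650)/(1.469181) = 4.746315

4.7463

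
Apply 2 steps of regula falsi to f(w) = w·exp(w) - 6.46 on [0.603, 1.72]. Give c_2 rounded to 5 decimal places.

1.44797

f(0.603000) = -5.357961, f(1.720000) = 3.145389
step 1: c = 1.306822, f(c) = -1.632061 < 0 → new bracket [1.306822, 1.720000]
step 2: c = 1.447971, f(c) = -0.299649 < 0 → new bracket [1.447971, 1.720000]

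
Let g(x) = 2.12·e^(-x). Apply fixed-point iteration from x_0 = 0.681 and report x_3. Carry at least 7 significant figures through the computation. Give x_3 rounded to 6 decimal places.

x_1 = g(0.681000) = 1.072955
x_2 = g(1.072955) = 0.725033
x_3 = g(0.725033) = 1.026734

1.026734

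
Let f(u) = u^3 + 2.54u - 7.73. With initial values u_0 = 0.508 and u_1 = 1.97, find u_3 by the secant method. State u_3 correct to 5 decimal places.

f(u_0) = -6.308583, f(u_1) = 4.919173
u_2 = 1.970000 - (4.919173)·(1.970000 - 0.508000)/(4.919173 - (-6.308583)) = 1.329460; f(u_2) = -2.003402
u_3 = 1.329460 - (-2.003402)·(1.329460 - 1.970000)/(-2.003402 - (4.919173)) = 1.514833; f(u_3) = -0.406210

1.51483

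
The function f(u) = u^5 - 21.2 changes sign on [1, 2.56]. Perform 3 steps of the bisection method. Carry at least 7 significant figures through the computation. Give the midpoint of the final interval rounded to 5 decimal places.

1.87750

f(1.000000) = -20.200000, f(2.560000) = 88.751163 (opposite signs)
step 1: m = 1.780000, f(m) = -3.331010 < 0 → root in [1.780000, 2.560000]
step 2: m = 2.170000, f(m) = 26.917014 > 0 → root in [1.780000, 2.170000]
step 3: m = 1.975000, f(m) = 8.849379 > 0 → root in [1.780000, 1.975000]
Midpoint of [1.780000, 1.975000] = 1.877500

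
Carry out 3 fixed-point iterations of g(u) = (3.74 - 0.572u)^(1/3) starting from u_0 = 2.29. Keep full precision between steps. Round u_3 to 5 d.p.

1.42894

u_1 = g(2.290000) = 1.344444
u_2 = g(1.344444) = 1.437584
u_3 = g(1.437584) = 1.428939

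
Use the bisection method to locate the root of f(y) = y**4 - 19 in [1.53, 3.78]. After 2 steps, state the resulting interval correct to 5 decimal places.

[1.53000, 2.09250]

f(1.530000) = -13.520187, f(3.780000) = 185.158375 (opposite signs)
step 1: m = 2.655000, f(m) = 30.688753 > 0 → root in [1.530000, 2.655000]
step 2: m = 2.092500, f(m) = 0.171755 > 0 → root in [1.530000, 2.092500]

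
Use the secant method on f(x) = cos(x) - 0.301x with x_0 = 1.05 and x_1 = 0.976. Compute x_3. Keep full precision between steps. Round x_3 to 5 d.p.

Secant update: x_(k+1) = x_k − f(x_k)·(x_k − x_(k-1))/(f(x_k) − f(x_(k-1))).
f(x_0) = 0.181521, f(x_1) = 0.266564
x_2 = 0.976000 - (0.266564)·(0.976000 - 1.050000)/(0.266564 - (0.181521)) = 1.207950; f(x_2) = -0.008656
x_3 = 1.207950 - (-0.008656)·(1.207950 - 0.976000)/(-0.008656 - (0.266564)) = 1.200655; f(x_3) = 0.000350

1.20065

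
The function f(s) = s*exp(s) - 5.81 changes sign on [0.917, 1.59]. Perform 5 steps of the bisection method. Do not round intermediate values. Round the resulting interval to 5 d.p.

f(0.917000) = -3.515873, f(1.590000) = 1.986961 (opposite signs)
step 1: m = 1.253500, f(m) = -1.419515 < 0 → root in [1.253500, 1.590000]
step 2: m = 1.421750, f(m) = 0.082253 > 0 → root in [1.253500, 1.421750]
step 3: m = 1.337625, f(m) = -0.713670 < 0 → root in [1.337625, 1.421750]
step 4: m = 1.379688, f(m) = -0.327591 < 0 → root in [1.379688, 1.421750]
step 5: m = 1.400719, f(m) = -0.125721 < 0 → root in [1.400719, 1.421750]

[1.40072, 1.42175]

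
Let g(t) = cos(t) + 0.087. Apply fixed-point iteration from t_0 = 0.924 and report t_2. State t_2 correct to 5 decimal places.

0.85848

t_1 = g(0.924000) = 0.689633
t_2 = g(0.689633) = 0.858480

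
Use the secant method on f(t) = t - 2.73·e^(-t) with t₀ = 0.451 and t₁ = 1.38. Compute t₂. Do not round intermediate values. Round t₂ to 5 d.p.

1.05495

f(t_0) = -1.287985, f(t_1) = 0.693191
t_2 = 1.380000 - (0.693191)·(1.380000 - 0.451000)/(0.693191 - (-1.287985)) = 1.054954; f(t_2) = 0.104344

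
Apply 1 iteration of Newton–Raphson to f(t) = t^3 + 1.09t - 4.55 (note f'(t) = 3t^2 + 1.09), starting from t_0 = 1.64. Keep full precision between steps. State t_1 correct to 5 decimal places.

1.46000

Newton update: t ← t − f(t)/f'(t).
t_0 = 1.640000: f = 1.648544, f' = 9.158800 → t_1 = 1.640000 - (1.648544)/(9.158800) = 1.460004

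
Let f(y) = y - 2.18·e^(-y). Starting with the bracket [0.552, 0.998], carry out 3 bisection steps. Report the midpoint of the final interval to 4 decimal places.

0.9144

f(0.552000) = -0.703238, f(0.998000) = 0.194417 (opposite signs)
step 1: m = 0.775000, f(m) = -0.229334 < 0 → root in [0.775000, 0.998000]
step 2: m = 0.886500, f(m) = -0.011868 < 0 → root in [0.886500, 0.998000]
step 3: m = 0.942250, f(m) = 0.092595 > 0 → root in [0.886500, 0.942250]
Midpoint of [0.886500, 0.942250] = 0.914375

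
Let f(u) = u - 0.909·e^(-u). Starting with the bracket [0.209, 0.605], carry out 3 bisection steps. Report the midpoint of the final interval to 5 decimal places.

0.53075

f(0.209000) = -0.528558, f(0.605000) = 0.108618 (opposite signs)
step 1: m = 0.407000, f(m) = -0.198071 < 0 → root in [0.407000, 0.605000]
step 2: m = 0.506000, f(m) = -0.042038 < 0 → root in [0.506000, 0.605000]
step 3: m = 0.555500, f(m) = 0.033929 > 0 → root in [0.506000, 0.555500]
Midpoint of [0.506000, 0.555500] = 0.530750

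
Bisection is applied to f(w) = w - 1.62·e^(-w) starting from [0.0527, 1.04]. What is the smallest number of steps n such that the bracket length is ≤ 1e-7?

24

Initial width b − a = 1.04 − 0.0527 = 0.987300.
After n steps the width is (b−a)/2^n; need (b−a)/2^n ≤ 1e-7.
So n ≥ log₂(0.987300/1e-7) = log₂(9873000.0000) ≈ 23.2351.
Hence n = 24.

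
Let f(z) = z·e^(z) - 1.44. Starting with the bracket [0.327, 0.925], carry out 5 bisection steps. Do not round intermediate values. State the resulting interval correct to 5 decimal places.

[0.70075, 0.71944]

f(0.327000) = -0.986516, f(0.925000) = 0.892728 (opposite signs)
step 1: m = 0.626000, f(m) = -0.269308 < 0 → root in [0.626000, 0.925000]
step 2: m = 0.775500, f(m) = 0.244136 > 0 → root in [0.626000, 0.775500]
step 3: m = 0.700750, f(m) = -0.027804 < 0 → root in [0.700750, 0.775500]
step 4: m = 0.738125, f(m) = 0.104164 > 0 → root in [0.700750, 0.738125]
step 5: m = 0.719437, f(m) = 0.037205 > 0 → root in [0.700750, 0.719437]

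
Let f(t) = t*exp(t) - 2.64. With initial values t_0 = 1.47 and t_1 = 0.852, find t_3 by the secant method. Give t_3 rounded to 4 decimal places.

0.9900

f(t_0) = 3.753376, f(t_1) = -0.642630
t_2 = 0.852000 - (-0.642630)·(0.852000 - 1.470000)/(-0.642630 - (3.753376)) = 0.942342; f(t_2) = -0.221964
t_3 = 0.942342 - (-0.221964)·(0.942342 - 0.852000)/(-0.221964 - (-0.642630)) = 0.990011; f(t_3) = 0.024383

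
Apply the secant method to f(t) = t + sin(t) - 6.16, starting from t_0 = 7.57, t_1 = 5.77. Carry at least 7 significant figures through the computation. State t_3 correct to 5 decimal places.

6.22075

Secant update: t_(k+1) = t_k − f(t_k)·(t_k − t_(k-1))/(f(t_k) − f(t_(k-1))).
f(t_0) = 2.369947, f(t_1) = -0.880955
t_2 = 5.770000 - (-0.880955)·(5.770000 - 7.570000)/(-0.880955 - (2.369947)) = 6.257778; f(t_2) = 0.072373
t_3 = 6.257778 - (0.072373)·(6.257778 - 5.770000)/(0.072373 - (-0.880955)) = 6.220748; f(t_3) = -0.001650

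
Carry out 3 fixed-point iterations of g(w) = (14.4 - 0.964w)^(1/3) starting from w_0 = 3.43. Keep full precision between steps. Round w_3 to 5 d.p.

w_1 = g(3.430000) = 2.230262
w_2 = g(2.230262) = 2.305220
w_3 = g(2.305220) = 2.300678

2.30068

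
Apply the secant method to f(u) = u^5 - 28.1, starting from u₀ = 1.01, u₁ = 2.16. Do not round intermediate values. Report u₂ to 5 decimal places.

Secant update: u_(k+1) = u_k − f(u_k)·(u_k − u_(k-1))/(f(u_k) − f(u_(k-1))).
f(u_0) = -27.048990, f(u_1) = 18.918498
u_2 = 2.160000 - (18.918498)·(2.160000 - 1.010000)/(18.918498 - (-27.048990)) = 1.686703; f(u_2) = -14.448099

1.68670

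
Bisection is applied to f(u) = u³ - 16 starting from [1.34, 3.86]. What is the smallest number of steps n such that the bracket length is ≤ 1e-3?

12

Initial width b − a = 3.86 − 1.34 = 2.520000.
After n steps the width is (b−a)/2^n; need (b−a)/2^n ≤ 1e-3.
So n ≥ log₂(2.520000/1e-3) = log₂(2520.0000) ≈ 11.2992.
Hence n = 12.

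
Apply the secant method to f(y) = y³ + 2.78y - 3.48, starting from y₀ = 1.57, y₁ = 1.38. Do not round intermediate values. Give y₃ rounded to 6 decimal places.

f(y_0) = 4.754493, f(y_1) = 2.984472
y_2 = 1.380000 - (2.984472)·(1.380000 - 1.570000)/(2.984472 - (4.754493)) = 1.059637; f(y_2) = 0.655582
y_3 = 1.059637 - (0.655582)·(1.059637 - 1.380000)/(0.655582 - (2.984472)) = 0.969455; f(y_3) = 0.126218

0.969455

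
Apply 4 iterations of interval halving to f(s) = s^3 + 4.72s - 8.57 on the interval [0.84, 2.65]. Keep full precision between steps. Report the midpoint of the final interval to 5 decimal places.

1.34906

f(0.840000) = -4.012496, f(2.650000) = 22.547625 (opposite signs)
step 1: m = 1.745000, f(m) = 4.979969 > 0 → root in [0.840000, 1.745000]
step 2: m = 1.292500, f(m) = -0.310206 < 0 → root in [1.292500, 1.745000]
step 3: m = 1.518750, f(m) = 2.101651 > 0 → root in [1.292500, 1.518750]
step 4: m = 1.405625, f(m) = 0.841758 > 0 → root in [1.292500, 1.405625]
Midpoint of [1.292500, 1.405625] = 1.349063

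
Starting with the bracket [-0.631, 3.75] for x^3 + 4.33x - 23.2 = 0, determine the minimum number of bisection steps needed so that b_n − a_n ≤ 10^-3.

Initial width b − a = 3.75 − -0.631 = 4.381000.
After n steps the width is (b−a)/2^n; need (b−a)/2^n ≤ 10^-3.
So n ≥ log₂(4.381000/10^-3) = log₂(4381.0000) ≈ 12.0970.
Hence n = 13.

13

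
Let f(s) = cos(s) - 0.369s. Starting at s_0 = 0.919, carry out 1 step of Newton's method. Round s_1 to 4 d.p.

1.1488

f'(s) = -sin(s) - 0.369
s_0 = 0.919000: f = 0.267504, f' = -1.163995 → s_1 = 0.919000 - (0.267504)/(-1.163995) = 1.148816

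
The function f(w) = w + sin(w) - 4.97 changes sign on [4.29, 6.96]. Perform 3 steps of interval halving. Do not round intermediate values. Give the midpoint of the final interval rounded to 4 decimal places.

5.4581

f(4.290000) = -1.592112, f(6.960000) = 2.616313 (opposite signs)
step 1: m = 5.625000, f(m) = 0.043318 > 0 → root in [4.290000, 5.625000]
step 2: m = 4.957500, f(m) = -0.982610 < 0 → root in [4.957500, 5.625000]
step 3: m = 5.291250, f(m) = -0.515836 < 0 → root in [5.291250, 5.625000]
Midpoint of [5.291250, 5.625000] = 5.458125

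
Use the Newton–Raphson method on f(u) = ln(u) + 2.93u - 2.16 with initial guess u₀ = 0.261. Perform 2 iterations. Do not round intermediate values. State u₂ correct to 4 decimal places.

f'(u) = 1/u + 2.93
u_0 = 0.261000: f = -2.738505, f' = 6.761418 → u_1 = 0.261000 - (-2.738505)/(6.761418) = 0.666019
u_1 = 0.666019: f = -0.615000, f' = 4.431458 → u_2 = 0.666019 - (-0.615000)/(4.431458) = 0.804800

0.8048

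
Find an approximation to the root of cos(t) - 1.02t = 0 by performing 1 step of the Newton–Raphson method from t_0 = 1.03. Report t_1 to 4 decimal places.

Newton update: t ← t − f(t)/f'(t).
f'(t) = -sin(t) - 1.02
t_0 = 1.030000: f = -0.535781, f' = -1.877299 → t_1 = 1.030000 - (-0.535781)/(-1.877299) = 0.744600

0.7446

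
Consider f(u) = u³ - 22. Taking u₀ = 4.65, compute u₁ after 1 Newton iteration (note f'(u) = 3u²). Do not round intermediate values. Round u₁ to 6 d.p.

3.439153

u_0 = 4.650000: f = 78.544625, f' = 64.867500 → u_1 = 4.650000 - (78.544625)/(64.867500) = 3.439153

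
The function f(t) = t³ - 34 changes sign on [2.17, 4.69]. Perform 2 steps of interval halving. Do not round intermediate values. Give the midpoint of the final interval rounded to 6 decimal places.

3.115000

f(2.170000) = -23.781687, f(4.690000) = 69.161709 (opposite signs)
step 1: m = 3.430000, f(m) = 6.353607 > 0 → root in [2.170000, 3.430000]
step 2: m = 2.800000, f(m) = -12.048000 < 0 → root in [2.800000, 3.430000]
Midpoint of [2.800000, 3.430000] = 3.115000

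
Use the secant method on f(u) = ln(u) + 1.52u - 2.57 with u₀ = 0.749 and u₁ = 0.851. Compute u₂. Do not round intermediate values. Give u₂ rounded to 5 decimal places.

1.36975

Secant update: u_(k+1) = u_k − f(u_k)·(u_k − u_(k-1))/(f(u_k) − f(u_(k-1))).
f(u_0) = -1.720536, f(u_1) = -1.437823
u_2 = 0.851000 - (-1.437823)·(0.851000 - 0.749000)/(-1.437823 - (-1.720536)) = 1.369752; f(u_2) = -0.173348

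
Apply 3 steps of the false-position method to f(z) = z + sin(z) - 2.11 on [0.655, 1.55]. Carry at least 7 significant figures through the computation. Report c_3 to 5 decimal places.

1.18510

f(0.655000) = -0.845841, f(1.550000) = 0.439784
step 1: c = 1.243840, f(c) = 0.080865 > 0 → new bracket [0.655000, 1.243840]
step 2: c = 1.192458, f(c) = 0.011738 > 0 → new bracket [0.655000, 1.192458]
step 3: c = 1.185102, f(c) = 0.001639 > 0 → new bracket [0.655000, 1.185102]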